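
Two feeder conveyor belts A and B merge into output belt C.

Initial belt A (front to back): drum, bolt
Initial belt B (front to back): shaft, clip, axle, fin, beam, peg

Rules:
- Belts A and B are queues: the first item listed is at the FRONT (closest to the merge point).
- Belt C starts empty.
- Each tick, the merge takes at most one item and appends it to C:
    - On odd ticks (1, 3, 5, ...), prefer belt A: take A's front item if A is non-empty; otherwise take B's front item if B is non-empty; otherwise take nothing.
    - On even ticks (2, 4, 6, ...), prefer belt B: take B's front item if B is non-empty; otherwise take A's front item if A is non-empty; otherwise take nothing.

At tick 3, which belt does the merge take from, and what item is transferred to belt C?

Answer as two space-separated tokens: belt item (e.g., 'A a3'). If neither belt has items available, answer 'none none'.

Answer: A bolt

Derivation:
Tick 1: prefer A, take drum from A; A=[bolt] B=[shaft,clip,axle,fin,beam,peg] C=[drum]
Tick 2: prefer B, take shaft from B; A=[bolt] B=[clip,axle,fin,beam,peg] C=[drum,shaft]
Tick 3: prefer A, take bolt from A; A=[-] B=[clip,axle,fin,beam,peg] C=[drum,shaft,bolt]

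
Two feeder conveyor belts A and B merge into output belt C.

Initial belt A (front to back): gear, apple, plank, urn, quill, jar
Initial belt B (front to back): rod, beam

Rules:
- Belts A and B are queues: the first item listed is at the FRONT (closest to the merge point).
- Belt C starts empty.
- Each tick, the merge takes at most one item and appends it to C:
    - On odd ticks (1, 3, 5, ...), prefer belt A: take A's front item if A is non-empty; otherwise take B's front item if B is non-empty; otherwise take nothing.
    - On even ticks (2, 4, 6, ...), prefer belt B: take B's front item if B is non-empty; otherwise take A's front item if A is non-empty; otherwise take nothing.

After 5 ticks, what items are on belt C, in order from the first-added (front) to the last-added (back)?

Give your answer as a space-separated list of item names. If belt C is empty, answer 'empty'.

Answer: gear rod apple beam plank

Derivation:
Tick 1: prefer A, take gear from A; A=[apple,plank,urn,quill,jar] B=[rod,beam] C=[gear]
Tick 2: prefer B, take rod from B; A=[apple,plank,urn,quill,jar] B=[beam] C=[gear,rod]
Tick 3: prefer A, take apple from A; A=[plank,urn,quill,jar] B=[beam] C=[gear,rod,apple]
Tick 4: prefer B, take beam from B; A=[plank,urn,quill,jar] B=[-] C=[gear,rod,apple,beam]
Tick 5: prefer A, take plank from A; A=[urn,quill,jar] B=[-] C=[gear,rod,apple,beam,plank]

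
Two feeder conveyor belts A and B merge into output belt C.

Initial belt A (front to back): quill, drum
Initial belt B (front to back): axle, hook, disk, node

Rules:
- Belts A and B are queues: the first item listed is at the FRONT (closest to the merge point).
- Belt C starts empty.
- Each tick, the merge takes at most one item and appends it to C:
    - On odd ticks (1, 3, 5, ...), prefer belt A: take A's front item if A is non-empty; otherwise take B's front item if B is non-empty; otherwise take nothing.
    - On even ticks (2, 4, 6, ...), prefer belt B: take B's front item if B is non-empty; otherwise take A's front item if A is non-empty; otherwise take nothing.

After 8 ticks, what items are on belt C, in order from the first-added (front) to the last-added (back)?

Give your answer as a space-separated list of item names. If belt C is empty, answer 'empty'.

Answer: quill axle drum hook disk node

Derivation:
Tick 1: prefer A, take quill from A; A=[drum] B=[axle,hook,disk,node] C=[quill]
Tick 2: prefer B, take axle from B; A=[drum] B=[hook,disk,node] C=[quill,axle]
Tick 3: prefer A, take drum from A; A=[-] B=[hook,disk,node] C=[quill,axle,drum]
Tick 4: prefer B, take hook from B; A=[-] B=[disk,node] C=[quill,axle,drum,hook]
Tick 5: prefer A, take disk from B; A=[-] B=[node] C=[quill,axle,drum,hook,disk]
Tick 6: prefer B, take node from B; A=[-] B=[-] C=[quill,axle,drum,hook,disk,node]
Tick 7: prefer A, both empty, nothing taken; A=[-] B=[-] C=[quill,axle,drum,hook,disk,node]
Tick 8: prefer B, both empty, nothing taken; A=[-] B=[-] C=[quill,axle,drum,hook,disk,node]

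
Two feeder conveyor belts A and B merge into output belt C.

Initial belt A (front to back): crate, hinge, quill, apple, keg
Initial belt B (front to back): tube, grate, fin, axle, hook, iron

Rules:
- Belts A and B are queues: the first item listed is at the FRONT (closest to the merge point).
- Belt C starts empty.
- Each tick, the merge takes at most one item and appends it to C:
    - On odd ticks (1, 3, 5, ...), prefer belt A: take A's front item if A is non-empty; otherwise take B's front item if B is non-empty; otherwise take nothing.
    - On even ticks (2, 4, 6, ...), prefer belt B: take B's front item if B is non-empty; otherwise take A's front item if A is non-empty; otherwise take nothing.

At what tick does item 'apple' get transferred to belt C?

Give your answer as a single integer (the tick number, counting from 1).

Tick 1: prefer A, take crate from A; A=[hinge,quill,apple,keg] B=[tube,grate,fin,axle,hook,iron] C=[crate]
Tick 2: prefer B, take tube from B; A=[hinge,quill,apple,keg] B=[grate,fin,axle,hook,iron] C=[crate,tube]
Tick 3: prefer A, take hinge from A; A=[quill,apple,keg] B=[grate,fin,axle,hook,iron] C=[crate,tube,hinge]
Tick 4: prefer B, take grate from B; A=[quill,apple,keg] B=[fin,axle,hook,iron] C=[crate,tube,hinge,grate]
Tick 5: prefer A, take quill from A; A=[apple,keg] B=[fin,axle,hook,iron] C=[crate,tube,hinge,grate,quill]
Tick 6: prefer B, take fin from B; A=[apple,keg] B=[axle,hook,iron] C=[crate,tube,hinge,grate,quill,fin]
Tick 7: prefer A, take apple from A; A=[keg] B=[axle,hook,iron] C=[crate,tube,hinge,grate,quill,fin,apple]

Answer: 7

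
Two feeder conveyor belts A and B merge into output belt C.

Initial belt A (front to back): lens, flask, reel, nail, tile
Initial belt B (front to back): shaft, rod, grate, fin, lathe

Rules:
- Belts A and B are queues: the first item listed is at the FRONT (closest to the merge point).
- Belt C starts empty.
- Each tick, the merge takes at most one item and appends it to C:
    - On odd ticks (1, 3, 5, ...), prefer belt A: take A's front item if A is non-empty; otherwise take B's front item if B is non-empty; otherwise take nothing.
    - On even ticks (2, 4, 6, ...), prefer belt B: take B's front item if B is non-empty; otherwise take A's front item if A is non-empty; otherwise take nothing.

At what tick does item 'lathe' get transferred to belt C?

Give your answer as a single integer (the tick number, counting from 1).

Answer: 10

Derivation:
Tick 1: prefer A, take lens from A; A=[flask,reel,nail,tile] B=[shaft,rod,grate,fin,lathe] C=[lens]
Tick 2: prefer B, take shaft from B; A=[flask,reel,nail,tile] B=[rod,grate,fin,lathe] C=[lens,shaft]
Tick 3: prefer A, take flask from A; A=[reel,nail,tile] B=[rod,grate,fin,lathe] C=[lens,shaft,flask]
Tick 4: prefer B, take rod from B; A=[reel,nail,tile] B=[grate,fin,lathe] C=[lens,shaft,flask,rod]
Tick 5: prefer A, take reel from A; A=[nail,tile] B=[grate,fin,lathe] C=[lens,shaft,flask,rod,reel]
Tick 6: prefer B, take grate from B; A=[nail,tile] B=[fin,lathe] C=[lens,shaft,flask,rod,reel,grate]
Tick 7: prefer A, take nail from A; A=[tile] B=[fin,lathe] C=[lens,shaft,flask,rod,reel,grate,nail]
Tick 8: prefer B, take fin from B; A=[tile] B=[lathe] C=[lens,shaft,flask,rod,reel,grate,nail,fin]
Tick 9: prefer A, take tile from A; A=[-] B=[lathe] C=[lens,shaft,flask,rod,reel,grate,nail,fin,tile]
Tick 10: prefer B, take lathe from B; A=[-] B=[-] C=[lens,shaft,flask,rod,reel,grate,nail,fin,tile,lathe]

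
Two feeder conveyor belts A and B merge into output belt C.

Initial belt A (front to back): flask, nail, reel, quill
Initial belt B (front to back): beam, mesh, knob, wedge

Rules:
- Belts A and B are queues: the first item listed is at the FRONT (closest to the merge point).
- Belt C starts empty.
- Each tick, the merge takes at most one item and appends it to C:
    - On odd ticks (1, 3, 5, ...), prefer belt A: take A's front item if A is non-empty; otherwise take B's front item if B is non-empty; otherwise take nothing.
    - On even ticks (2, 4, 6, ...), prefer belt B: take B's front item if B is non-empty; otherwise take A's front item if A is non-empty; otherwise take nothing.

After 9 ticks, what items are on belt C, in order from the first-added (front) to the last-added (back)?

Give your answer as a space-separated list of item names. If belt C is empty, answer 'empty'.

Answer: flask beam nail mesh reel knob quill wedge

Derivation:
Tick 1: prefer A, take flask from A; A=[nail,reel,quill] B=[beam,mesh,knob,wedge] C=[flask]
Tick 2: prefer B, take beam from B; A=[nail,reel,quill] B=[mesh,knob,wedge] C=[flask,beam]
Tick 3: prefer A, take nail from A; A=[reel,quill] B=[mesh,knob,wedge] C=[flask,beam,nail]
Tick 4: prefer B, take mesh from B; A=[reel,quill] B=[knob,wedge] C=[flask,beam,nail,mesh]
Tick 5: prefer A, take reel from A; A=[quill] B=[knob,wedge] C=[flask,beam,nail,mesh,reel]
Tick 6: prefer B, take knob from B; A=[quill] B=[wedge] C=[flask,beam,nail,mesh,reel,knob]
Tick 7: prefer A, take quill from A; A=[-] B=[wedge] C=[flask,beam,nail,mesh,reel,knob,quill]
Tick 8: prefer B, take wedge from B; A=[-] B=[-] C=[flask,beam,nail,mesh,reel,knob,quill,wedge]
Tick 9: prefer A, both empty, nothing taken; A=[-] B=[-] C=[flask,beam,nail,mesh,reel,knob,quill,wedge]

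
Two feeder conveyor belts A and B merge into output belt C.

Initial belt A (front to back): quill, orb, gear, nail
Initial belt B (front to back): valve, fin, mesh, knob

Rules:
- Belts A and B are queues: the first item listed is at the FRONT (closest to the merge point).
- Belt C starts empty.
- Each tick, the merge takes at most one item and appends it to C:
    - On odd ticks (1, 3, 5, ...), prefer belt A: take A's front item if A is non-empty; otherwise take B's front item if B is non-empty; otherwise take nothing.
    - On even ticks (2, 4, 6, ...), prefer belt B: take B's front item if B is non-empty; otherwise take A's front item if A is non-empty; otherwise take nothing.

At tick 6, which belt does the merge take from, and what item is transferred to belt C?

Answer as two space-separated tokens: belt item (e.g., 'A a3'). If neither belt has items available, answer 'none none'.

Tick 1: prefer A, take quill from A; A=[orb,gear,nail] B=[valve,fin,mesh,knob] C=[quill]
Tick 2: prefer B, take valve from B; A=[orb,gear,nail] B=[fin,mesh,knob] C=[quill,valve]
Tick 3: prefer A, take orb from A; A=[gear,nail] B=[fin,mesh,knob] C=[quill,valve,orb]
Tick 4: prefer B, take fin from B; A=[gear,nail] B=[mesh,knob] C=[quill,valve,orb,fin]
Tick 5: prefer A, take gear from A; A=[nail] B=[mesh,knob] C=[quill,valve,orb,fin,gear]
Tick 6: prefer B, take mesh from B; A=[nail] B=[knob] C=[quill,valve,orb,fin,gear,mesh]

Answer: B mesh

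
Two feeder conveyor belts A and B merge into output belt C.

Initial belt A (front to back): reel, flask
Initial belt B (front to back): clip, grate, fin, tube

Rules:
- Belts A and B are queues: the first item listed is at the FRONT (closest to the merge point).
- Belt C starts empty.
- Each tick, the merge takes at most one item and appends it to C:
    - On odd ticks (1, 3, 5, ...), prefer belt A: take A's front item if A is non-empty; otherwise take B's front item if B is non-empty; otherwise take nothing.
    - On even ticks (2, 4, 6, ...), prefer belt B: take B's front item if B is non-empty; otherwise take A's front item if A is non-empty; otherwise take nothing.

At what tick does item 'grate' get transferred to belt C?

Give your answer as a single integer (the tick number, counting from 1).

Tick 1: prefer A, take reel from A; A=[flask] B=[clip,grate,fin,tube] C=[reel]
Tick 2: prefer B, take clip from B; A=[flask] B=[grate,fin,tube] C=[reel,clip]
Tick 3: prefer A, take flask from A; A=[-] B=[grate,fin,tube] C=[reel,clip,flask]
Tick 4: prefer B, take grate from B; A=[-] B=[fin,tube] C=[reel,clip,flask,grate]

Answer: 4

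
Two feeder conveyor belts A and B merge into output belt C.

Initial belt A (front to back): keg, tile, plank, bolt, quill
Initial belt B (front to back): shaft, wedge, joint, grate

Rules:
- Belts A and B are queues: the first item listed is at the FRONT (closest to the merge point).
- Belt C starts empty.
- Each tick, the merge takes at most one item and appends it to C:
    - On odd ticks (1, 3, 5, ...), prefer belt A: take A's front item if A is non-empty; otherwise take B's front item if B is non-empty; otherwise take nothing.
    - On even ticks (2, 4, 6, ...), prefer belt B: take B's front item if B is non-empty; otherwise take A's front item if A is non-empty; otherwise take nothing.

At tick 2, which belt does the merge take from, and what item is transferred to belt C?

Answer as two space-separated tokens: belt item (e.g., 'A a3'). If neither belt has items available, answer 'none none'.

Tick 1: prefer A, take keg from A; A=[tile,plank,bolt,quill] B=[shaft,wedge,joint,grate] C=[keg]
Tick 2: prefer B, take shaft from B; A=[tile,plank,bolt,quill] B=[wedge,joint,grate] C=[keg,shaft]

Answer: B shaft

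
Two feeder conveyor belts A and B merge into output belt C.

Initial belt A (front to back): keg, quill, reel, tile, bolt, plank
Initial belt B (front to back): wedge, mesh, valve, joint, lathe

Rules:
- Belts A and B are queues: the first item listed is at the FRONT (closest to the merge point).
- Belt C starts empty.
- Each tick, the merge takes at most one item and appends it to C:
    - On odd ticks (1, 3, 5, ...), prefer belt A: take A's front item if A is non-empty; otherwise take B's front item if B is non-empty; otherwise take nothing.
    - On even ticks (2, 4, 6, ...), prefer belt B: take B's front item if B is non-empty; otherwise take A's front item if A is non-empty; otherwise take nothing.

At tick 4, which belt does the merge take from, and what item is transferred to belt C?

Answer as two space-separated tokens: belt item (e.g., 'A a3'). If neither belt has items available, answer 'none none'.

Answer: B mesh

Derivation:
Tick 1: prefer A, take keg from A; A=[quill,reel,tile,bolt,plank] B=[wedge,mesh,valve,joint,lathe] C=[keg]
Tick 2: prefer B, take wedge from B; A=[quill,reel,tile,bolt,plank] B=[mesh,valve,joint,lathe] C=[keg,wedge]
Tick 3: prefer A, take quill from A; A=[reel,tile,bolt,plank] B=[mesh,valve,joint,lathe] C=[keg,wedge,quill]
Tick 4: prefer B, take mesh from B; A=[reel,tile,bolt,plank] B=[valve,joint,lathe] C=[keg,wedge,quill,mesh]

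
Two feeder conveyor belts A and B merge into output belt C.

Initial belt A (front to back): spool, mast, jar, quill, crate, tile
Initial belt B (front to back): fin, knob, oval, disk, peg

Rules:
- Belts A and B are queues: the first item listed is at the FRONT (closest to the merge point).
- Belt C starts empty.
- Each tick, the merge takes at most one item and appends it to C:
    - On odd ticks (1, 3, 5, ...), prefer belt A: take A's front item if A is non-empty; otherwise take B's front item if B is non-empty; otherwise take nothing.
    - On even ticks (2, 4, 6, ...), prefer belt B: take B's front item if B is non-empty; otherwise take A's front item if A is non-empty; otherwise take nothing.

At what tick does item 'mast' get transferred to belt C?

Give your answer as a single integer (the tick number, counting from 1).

Tick 1: prefer A, take spool from A; A=[mast,jar,quill,crate,tile] B=[fin,knob,oval,disk,peg] C=[spool]
Tick 2: prefer B, take fin from B; A=[mast,jar,quill,crate,tile] B=[knob,oval,disk,peg] C=[spool,fin]
Tick 3: prefer A, take mast from A; A=[jar,quill,crate,tile] B=[knob,oval,disk,peg] C=[spool,fin,mast]

Answer: 3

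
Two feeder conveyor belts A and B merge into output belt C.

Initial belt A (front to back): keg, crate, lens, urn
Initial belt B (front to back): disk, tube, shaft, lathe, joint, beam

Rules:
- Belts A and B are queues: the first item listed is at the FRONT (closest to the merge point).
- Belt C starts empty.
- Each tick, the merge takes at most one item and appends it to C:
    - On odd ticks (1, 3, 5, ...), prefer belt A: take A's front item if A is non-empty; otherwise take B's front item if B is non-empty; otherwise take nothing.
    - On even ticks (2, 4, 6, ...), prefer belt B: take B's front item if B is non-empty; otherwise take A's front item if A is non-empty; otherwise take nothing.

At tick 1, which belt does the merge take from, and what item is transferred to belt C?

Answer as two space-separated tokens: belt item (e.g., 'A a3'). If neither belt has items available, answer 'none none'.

Tick 1: prefer A, take keg from A; A=[crate,lens,urn] B=[disk,tube,shaft,lathe,joint,beam] C=[keg]

Answer: A keg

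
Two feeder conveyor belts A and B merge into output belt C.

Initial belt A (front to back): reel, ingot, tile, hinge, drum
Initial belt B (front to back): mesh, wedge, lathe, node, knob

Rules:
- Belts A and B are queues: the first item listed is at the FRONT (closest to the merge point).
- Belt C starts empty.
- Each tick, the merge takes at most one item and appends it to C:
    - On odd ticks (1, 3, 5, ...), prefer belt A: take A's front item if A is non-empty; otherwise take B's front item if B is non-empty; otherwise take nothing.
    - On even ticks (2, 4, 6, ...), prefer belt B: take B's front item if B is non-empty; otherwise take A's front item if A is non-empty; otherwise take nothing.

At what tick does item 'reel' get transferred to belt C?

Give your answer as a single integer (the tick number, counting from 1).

Tick 1: prefer A, take reel from A; A=[ingot,tile,hinge,drum] B=[mesh,wedge,lathe,node,knob] C=[reel]

Answer: 1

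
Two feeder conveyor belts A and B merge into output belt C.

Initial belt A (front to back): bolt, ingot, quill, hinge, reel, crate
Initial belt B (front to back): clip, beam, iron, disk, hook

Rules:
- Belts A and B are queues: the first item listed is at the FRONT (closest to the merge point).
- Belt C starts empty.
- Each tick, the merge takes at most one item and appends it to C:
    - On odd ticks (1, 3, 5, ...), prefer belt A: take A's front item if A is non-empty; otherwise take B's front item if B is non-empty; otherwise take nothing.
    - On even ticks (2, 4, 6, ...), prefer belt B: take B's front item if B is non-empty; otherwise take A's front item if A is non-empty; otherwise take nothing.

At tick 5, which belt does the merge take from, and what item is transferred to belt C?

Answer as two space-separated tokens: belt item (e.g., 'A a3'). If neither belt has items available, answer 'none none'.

Tick 1: prefer A, take bolt from A; A=[ingot,quill,hinge,reel,crate] B=[clip,beam,iron,disk,hook] C=[bolt]
Tick 2: prefer B, take clip from B; A=[ingot,quill,hinge,reel,crate] B=[beam,iron,disk,hook] C=[bolt,clip]
Tick 3: prefer A, take ingot from A; A=[quill,hinge,reel,crate] B=[beam,iron,disk,hook] C=[bolt,clip,ingot]
Tick 4: prefer B, take beam from B; A=[quill,hinge,reel,crate] B=[iron,disk,hook] C=[bolt,clip,ingot,beam]
Tick 5: prefer A, take quill from A; A=[hinge,reel,crate] B=[iron,disk,hook] C=[bolt,clip,ingot,beam,quill]

Answer: A quill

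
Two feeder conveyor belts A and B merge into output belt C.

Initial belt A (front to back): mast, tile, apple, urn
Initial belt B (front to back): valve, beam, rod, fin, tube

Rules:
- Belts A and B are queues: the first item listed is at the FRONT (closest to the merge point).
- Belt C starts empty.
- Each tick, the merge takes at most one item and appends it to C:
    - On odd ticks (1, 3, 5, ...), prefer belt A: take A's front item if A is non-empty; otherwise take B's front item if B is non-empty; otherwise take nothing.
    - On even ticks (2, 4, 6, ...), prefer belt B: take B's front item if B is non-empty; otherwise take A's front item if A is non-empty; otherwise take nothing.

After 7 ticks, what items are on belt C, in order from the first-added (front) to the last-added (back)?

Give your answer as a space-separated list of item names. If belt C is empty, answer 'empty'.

Answer: mast valve tile beam apple rod urn

Derivation:
Tick 1: prefer A, take mast from A; A=[tile,apple,urn] B=[valve,beam,rod,fin,tube] C=[mast]
Tick 2: prefer B, take valve from B; A=[tile,apple,urn] B=[beam,rod,fin,tube] C=[mast,valve]
Tick 3: prefer A, take tile from A; A=[apple,urn] B=[beam,rod,fin,tube] C=[mast,valve,tile]
Tick 4: prefer B, take beam from B; A=[apple,urn] B=[rod,fin,tube] C=[mast,valve,tile,beam]
Tick 5: prefer A, take apple from A; A=[urn] B=[rod,fin,tube] C=[mast,valve,tile,beam,apple]
Tick 6: prefer B, take rod from B; A=[urn] B=[fin,tube] C=[mast,valve,tile,beam,apple,rod]
Tick 7: prefer A, take urn from A; A=[-] B=[fin,tube] C=[mast,valve,tile,beam,apple,rod,urn]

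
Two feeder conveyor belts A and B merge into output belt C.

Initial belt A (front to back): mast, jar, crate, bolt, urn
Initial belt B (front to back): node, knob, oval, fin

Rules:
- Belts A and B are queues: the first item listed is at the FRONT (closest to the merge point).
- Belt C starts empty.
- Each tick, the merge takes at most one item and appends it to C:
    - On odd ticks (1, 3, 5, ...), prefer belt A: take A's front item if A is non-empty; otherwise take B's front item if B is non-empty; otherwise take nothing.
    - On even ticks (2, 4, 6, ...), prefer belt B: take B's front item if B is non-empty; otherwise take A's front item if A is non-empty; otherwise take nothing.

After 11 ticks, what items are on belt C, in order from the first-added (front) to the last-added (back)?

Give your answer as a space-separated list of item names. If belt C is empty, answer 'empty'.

Answer: mast node jar knob crate oval bolt fin urn

Derivation:
Tick 1: prefer A, take mast from A; A=[jar,crate,bolt,urn] B=[node,knob,oval,fin] C=[mast]
Tick 2: prefer B, take node from B; A=[jar,crate,bolt,urn] B=[knob,oval,fin] C=[mast,node]
Tick 3: prefer A, take jar from A; A=[crate,bolt,urn] B=[knob,oval,fin] C=[mast,node,jar]
Tick 4: prefer B, take knob from B; A=[crate,bolt,urn] B=[oval,fin] C=[mast,node,jar,knob]
Tick 5: prefer A, take crate from A; A=[bolt,urn] B=[oval,fin] C=[mast,node,jar,knob,crate]
Tick 6: prefer B, take oval from B; A=[bolt,urn] B=[fin] C=[mast,node,jar,knob,crate,oval]
Tick 7: prefer A, take bolt from A; A=[urn] B=[fin] C=[mast,node,jar,knob,crate,oval,bolt]
Tick 8: prefer B, take fin from B; A=[urn] B=[-] C=[mast,node,jar,knob,crate,oval,bolt,fin]
Tick 9: prefer A, take urn from A; A=[-] B=[-] C=[mast,node,jar,knob,crate,oval,bolt,fin,urn]
Tick 10: prefer B, both empty, nothing taken; A=[-] B=[-] C=[mast,node,jar,knob,crate,oval,bolt,fin,urn]
Tick 11: prefer A, both empty, nothing taken; A=[-] B=[-] C=[mast,node,jar,knob,crate,oval,bolt,fin,urn]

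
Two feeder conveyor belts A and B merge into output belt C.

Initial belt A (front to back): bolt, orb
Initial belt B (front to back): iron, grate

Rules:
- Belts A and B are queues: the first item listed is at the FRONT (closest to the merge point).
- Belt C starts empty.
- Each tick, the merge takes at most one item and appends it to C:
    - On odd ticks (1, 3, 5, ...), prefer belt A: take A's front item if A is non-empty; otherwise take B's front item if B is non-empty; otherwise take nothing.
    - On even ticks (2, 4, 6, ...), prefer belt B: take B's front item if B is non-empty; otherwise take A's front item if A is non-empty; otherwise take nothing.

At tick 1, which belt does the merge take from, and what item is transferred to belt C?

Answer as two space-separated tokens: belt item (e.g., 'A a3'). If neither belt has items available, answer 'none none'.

Answer: A bolt

Derivation:
Tick 1: prefer A, take bolt from A; A=[orb] B=[iron,grate] C=[bolt]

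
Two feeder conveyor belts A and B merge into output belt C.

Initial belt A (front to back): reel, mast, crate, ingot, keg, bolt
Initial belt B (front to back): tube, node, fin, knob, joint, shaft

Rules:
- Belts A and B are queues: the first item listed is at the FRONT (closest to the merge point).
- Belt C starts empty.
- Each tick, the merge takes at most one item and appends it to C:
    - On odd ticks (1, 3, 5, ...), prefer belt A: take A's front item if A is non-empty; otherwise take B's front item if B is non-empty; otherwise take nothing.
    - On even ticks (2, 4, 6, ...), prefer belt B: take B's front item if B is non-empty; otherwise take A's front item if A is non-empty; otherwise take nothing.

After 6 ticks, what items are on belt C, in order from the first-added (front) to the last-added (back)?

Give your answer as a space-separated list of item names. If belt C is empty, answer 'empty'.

Tick 1: prefer A, take reel from A; A=[mast,crate,ingot,keg,bolt] B=[tube,node,fin,knob,joint,shaft] C=[reel]
Tick 2: prefer B, take tube from B; A=[mast,crate,ingot,keg,bolt] B=[node,fin,knob,joint,shaft] C=[reel,tube]
Tick 3: prefer A, take mast from A; A=[crate,ingot,keg,bolt] B=[node,fin,knob,joint,shaft] C=[reel,tube,mast]
Tick 4: prefer B, take node from B; A=[crate,ingot,keg,bolt] B=[fin,knob,joint,shaft] C=[reel,tube,mast,node]
Tick 5: prefer A, take crate from A; A=[ingot,keg,bolt] B=[fin,knob,joint,shaft] C=[reel,tube,mast,node,crate]
Tick 6: prefer B, take fin from B; A=[ingot,keg,bolt] B=[knob,joint,shaft] C=[reel,tube,mast,node,crate,fin]

Answer: reel tube mast node crate fin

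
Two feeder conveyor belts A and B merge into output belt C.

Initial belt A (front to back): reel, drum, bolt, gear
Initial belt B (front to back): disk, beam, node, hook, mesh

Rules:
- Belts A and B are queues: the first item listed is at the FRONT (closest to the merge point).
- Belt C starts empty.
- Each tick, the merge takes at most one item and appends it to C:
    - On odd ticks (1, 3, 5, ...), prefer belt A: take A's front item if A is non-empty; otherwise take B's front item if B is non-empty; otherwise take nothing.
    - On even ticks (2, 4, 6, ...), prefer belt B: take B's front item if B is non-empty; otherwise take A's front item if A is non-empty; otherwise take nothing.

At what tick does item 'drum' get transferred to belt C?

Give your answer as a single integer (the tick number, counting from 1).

Tick 1: prefer A, take reel from A; A=[drum,bolt,gear] B=[disk,beam,node,hook,mesh] C=[reel]
Tick 2: prefer B, take disk from B; A=[drum,bolt,gear] B=[beam,node,hook,mesh] C=[reel,disk]
Tick 3: prefer A, take drum from A; A=[bolt,gear] B=[beam,node,hook,mesh] C=[reel,disk,drum]

Answer: 3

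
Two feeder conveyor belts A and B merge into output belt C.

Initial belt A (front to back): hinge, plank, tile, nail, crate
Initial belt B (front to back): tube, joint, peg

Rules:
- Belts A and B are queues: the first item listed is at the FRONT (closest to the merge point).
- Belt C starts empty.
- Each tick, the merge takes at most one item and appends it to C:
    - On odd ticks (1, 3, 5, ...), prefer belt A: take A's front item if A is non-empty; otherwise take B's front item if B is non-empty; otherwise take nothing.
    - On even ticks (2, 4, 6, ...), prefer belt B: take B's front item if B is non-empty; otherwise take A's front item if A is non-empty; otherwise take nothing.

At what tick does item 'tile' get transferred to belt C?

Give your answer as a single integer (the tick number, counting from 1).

Answer: 5

Derivation:
Tick 1: prefer A, take hinge from A; A=[plank,tile,nail,crate] B=[tube,joint,peg] C=[hinge]
Tick 2: prefer B, take tube from B; A=[plank,tile,nail,crate] B=[joint,peg] C=[hinge,tube]
Tick 3: prefer A, take plank from A; A=[tile,nail,crate] B=[joint,peg] C=[hinge,tube,plank]
Tick 4: prefer B, take joint from B; A=[tile,nail,crate] B=[peg] C=[hinge,tube,plank,joint]
Tick 5: prefer A, take tile from A; A=[nail,crate] B=[peg] C=[hinge,tube,plank,joint,tile]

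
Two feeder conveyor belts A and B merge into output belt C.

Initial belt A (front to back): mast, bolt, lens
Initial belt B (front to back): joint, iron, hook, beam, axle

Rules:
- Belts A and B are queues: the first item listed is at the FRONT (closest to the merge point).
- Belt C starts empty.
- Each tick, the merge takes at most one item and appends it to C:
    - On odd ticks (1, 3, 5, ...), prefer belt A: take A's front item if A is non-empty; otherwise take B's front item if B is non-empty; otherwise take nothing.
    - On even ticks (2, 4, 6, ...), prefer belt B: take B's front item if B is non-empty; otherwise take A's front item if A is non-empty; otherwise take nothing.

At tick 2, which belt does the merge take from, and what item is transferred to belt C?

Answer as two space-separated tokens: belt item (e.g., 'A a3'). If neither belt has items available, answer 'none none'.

Answer: B joint

Derivation:
Tick 1: prefer A, take mast from A; A=[bolt,lens] B=[joint,iron,hook,beam,axle] C=[mast]
Tick 2: prefer B, take joint from B; A=[bolt,lens] B=[iron,hook,beam,axle] C=[mast,joint]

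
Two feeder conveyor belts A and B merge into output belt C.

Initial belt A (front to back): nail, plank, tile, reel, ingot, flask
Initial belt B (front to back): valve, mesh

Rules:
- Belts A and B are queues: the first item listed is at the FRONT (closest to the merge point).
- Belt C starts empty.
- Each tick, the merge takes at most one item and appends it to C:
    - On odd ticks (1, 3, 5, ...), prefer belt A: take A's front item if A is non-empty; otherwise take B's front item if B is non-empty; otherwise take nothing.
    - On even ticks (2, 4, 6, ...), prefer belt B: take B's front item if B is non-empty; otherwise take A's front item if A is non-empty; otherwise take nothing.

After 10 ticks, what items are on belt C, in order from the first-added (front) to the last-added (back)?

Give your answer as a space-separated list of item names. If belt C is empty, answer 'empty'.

Answer: nail valve plank mesh tile reel ingot flask

Derivation:
Tick 1: prefer A, take nail from A; A=[plank,tile,reel,ingot,flask] B=[valve,mesh] C=[nail]
Tick 2: prefer B, take valve from B; A=[plank,tile,reel,ingot,flask] B=[mesh] C=[nail,valve]
Tick 3: prefer A, take plank from A; A=[tile,reel,ingot,flask] B=[mesh] C=[nail,valve,plank]
Tick 4: prefer B, take mesh from B; A=[tile,reel,ingot,flask] B=[-] C=[nail,valve,plank,mesh]
Tick 5: prefer A, take tile from A; A=[reel,ingot,flask] B=[-] C=[nail,valve,plank,mesh,tile]
Tick 6: prefer B, take reel from A; A=[ingot,flask] B=[-] C=[nail,valve,plank,mesh,tile,reel]
Tick 7: prefer A, take ingot from A; A=[flask] B=[-] C=[nail,valve,plank,mesh,tile,reel,ingot]
Tick 8: prefer B, take flask from A; A=[-] B=[-] C=[nail,valve,plank,mesh,tile,reel,ingot,flask]
Tick 9: prefer A, both empty, nothing taken; A=[-] B=[-] C=[nail,valve,plank,mesh,tile,reel,ingot,flask]
Tick 10: prefer B, both empty, nothing taken; A=[-] B=[-] C=[nail,valve,plank,mesh,tile,reel,ingot,flask]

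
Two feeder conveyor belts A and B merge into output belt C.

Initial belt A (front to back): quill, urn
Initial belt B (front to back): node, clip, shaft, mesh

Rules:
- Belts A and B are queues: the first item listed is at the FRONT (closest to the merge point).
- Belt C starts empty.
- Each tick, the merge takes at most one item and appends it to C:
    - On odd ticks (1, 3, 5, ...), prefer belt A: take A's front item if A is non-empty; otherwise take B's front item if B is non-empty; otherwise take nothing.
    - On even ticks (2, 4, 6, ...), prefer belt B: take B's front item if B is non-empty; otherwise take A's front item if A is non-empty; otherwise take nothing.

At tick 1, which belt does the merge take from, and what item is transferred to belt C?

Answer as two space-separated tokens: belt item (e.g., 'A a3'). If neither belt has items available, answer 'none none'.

Tick 1: prefer A, take quill from A; A=[urn] B=[node,clip,shaft,mesh] C=[quill]

Answer: A quill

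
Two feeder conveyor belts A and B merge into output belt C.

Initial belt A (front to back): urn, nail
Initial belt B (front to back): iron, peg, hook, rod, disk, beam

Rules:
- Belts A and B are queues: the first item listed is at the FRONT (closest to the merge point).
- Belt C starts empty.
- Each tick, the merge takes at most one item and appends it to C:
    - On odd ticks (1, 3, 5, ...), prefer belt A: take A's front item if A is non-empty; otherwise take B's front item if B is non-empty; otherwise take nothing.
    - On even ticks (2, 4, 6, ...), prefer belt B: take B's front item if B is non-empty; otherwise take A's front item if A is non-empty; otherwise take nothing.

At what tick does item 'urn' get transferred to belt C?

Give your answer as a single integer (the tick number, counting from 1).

Tick 1: prefer A, take urn from A; A=[nail] B=[iron,peg,hook,rod,disk,beam] C=[urn]

Answer: 1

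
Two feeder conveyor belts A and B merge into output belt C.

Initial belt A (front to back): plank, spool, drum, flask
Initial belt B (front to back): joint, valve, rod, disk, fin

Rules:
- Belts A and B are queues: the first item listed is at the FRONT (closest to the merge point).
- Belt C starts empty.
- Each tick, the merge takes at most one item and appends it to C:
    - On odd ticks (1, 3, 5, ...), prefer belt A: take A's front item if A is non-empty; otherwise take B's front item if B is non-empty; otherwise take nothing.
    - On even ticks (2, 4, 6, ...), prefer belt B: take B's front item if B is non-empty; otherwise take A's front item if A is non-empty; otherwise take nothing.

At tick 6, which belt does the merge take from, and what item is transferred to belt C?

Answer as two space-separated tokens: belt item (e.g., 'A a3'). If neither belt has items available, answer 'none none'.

Answer: B rod

Derivation:
Tick 1: prefer A, take plank from A; A=[spool,drum,flask] B=[joint,valve,rod,disk,fin] C=[plank]
Tick 2: prefer B, take joint from B; A=[spool,drum,flask] B=[valve,rod,disk,fin] C=[plank,joint]
Tick 3: prefer A, take spool from A; A=[drum,flask] B=[valve,rod,disk,fin] C=[plank,joint,spool]
Tick 4: prefer B, take valve from B; A=[drum,flask] B=[rod,disk,fin] C=[plank,joint,spool,valve]
Tick 5: prefer A, take drum from A; A=[flask] B=[rod,disk,fin] C=[plank,joint,spool,valve,drum]
Tick 6: prefer B, take rod from B; A=[flask] B=[disk,fin] C=[plank,joint,spool,valve,drum,rod]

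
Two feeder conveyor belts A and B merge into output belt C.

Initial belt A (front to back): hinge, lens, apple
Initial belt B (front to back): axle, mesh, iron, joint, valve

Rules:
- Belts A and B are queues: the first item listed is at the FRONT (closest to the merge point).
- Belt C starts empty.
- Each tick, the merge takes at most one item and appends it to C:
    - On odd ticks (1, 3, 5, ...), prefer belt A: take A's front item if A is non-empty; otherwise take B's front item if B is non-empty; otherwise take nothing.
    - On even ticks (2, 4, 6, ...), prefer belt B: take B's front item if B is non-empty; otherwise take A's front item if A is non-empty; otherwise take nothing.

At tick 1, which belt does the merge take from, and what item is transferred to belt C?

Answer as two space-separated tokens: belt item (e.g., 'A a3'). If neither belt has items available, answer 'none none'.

Answer: A hinge

Derivation:
Tick 1: prefer A, take hinge from A; A=[lens,apple] B=[axle,mesh,iron,joint,valve] C=[hinge]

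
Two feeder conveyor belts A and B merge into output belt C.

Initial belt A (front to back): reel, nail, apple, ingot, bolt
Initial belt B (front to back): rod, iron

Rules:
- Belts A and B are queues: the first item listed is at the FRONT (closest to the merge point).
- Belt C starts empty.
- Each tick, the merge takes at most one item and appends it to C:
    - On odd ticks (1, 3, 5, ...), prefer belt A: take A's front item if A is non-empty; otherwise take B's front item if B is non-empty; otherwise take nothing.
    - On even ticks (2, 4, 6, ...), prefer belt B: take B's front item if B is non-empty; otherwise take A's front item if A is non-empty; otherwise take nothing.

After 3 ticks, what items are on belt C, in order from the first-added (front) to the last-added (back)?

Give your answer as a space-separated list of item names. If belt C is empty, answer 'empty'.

Answer: reel rod nail

Derivation:
Tick 1: prefer A, take reel from A; A=[nail,apple,ingot,bolt] B=[rod,iron] C=[reel]
Tick 2: prefer B, take rod from B; A=[nail,apple,ingot,bolt] B=[iron] C=[reel,rod]
Tick 3: prefer A, take nail from A; A=[apple,ingot,bolt] B=[iron] C=[reel,rod,nail]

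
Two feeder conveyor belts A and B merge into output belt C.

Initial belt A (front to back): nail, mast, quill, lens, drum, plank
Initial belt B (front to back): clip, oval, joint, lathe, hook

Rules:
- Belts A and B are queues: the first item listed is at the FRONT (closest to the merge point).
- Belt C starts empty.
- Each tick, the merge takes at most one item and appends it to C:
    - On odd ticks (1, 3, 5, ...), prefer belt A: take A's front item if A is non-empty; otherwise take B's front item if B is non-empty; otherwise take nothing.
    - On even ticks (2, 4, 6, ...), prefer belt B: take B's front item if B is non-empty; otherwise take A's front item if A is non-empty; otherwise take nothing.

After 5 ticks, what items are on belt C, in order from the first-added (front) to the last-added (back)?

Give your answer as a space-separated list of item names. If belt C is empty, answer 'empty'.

Tick 1: prefer A, take nail from A; A=[mast,quill,lens,drum,plank] B=[clip,oval,joint,lathe,hook] C=[nail]
Tick 2: prefer B, take clip from B; A=[mast,quill,lens,drum,plank] B=[oval,joint,lathe,hook] C=[nail,clip]
Tick 3: prefer A, take mast from A; A=[quill,lens,drum,plank] B=[oval,joint,lathe,hook] C=[nail,clip,mast]
Tick 4: prefer B, take oval from B; A=[quill,lens,drum,plank] B=[joint,lathe,hook] C=[nail,clip,mast,oval]
Tick 5: prefer A, take quill from A; A=[lens,drum,plank] B=[joint,lathe,hook] C=[nail,clip,mast,oval,quill]

Answer: nail clip mast oval quill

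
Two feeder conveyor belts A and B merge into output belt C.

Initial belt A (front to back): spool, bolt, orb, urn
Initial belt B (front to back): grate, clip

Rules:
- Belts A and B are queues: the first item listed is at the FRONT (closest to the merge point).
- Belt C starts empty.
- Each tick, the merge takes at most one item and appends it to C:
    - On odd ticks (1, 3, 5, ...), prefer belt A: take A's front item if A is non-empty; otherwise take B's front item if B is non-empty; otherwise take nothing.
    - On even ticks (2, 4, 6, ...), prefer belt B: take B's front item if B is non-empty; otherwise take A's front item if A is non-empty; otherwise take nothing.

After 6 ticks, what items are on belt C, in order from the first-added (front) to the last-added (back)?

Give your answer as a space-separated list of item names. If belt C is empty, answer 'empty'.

Answer: spool grate bolt clip orb urn

Derivation:
Tick 1: prefer A, take spool from A; A=[bolt,orb,urn] B=[grate,clip] C=[spool]
Tick 2: prefer B, take grate from B; A=[bolt,orb,urn] B=[clip] C=[spool,grate]
Tick 3: prefer A, take bolt from A; A=[orb,urn] B=[clip] C=[spool,grate,bolt]
Tick 4: prefer B, take clip from B; A=[orb,urn] B=[-] C=[spool,grate,bolt,clip]
Tick 5: prefer A, take orb from A; A=[urn] B=[-] C=[spool,grate,bolt,clip,orb]
Tick 6: prefer B, take urn from A; A=[-] B=[-] C=[spool,grate,bolt,clip,orb,urn]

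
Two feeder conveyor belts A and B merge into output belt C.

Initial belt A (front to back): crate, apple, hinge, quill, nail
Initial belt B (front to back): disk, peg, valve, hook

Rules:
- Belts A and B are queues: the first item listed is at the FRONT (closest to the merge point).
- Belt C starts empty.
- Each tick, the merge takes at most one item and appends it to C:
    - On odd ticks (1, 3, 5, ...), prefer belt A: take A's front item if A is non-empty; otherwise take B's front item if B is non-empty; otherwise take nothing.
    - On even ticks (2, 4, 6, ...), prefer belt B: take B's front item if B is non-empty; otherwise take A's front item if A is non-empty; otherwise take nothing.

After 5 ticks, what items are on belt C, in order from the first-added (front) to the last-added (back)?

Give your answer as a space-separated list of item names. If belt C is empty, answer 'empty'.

Answer: crate disk apple peg hinge

Derivation:
Tick 1: prefer A, take crate from A; A=[apple,hinge,quill,nail] B=[disk,peg,valve,hook] C=[crate]
Tick 2: prefer B, take disk from B; A=[apple,hinge,quill,nail] B=[peg,valve,hook] C=[crate,disk]
Tick 3: prefer A, take apple from A; A=[hinge,quill,nail] B=[peg,valve,hook] C=[crate,disk,apple]
Tick 4: prefer B, take peg from B; A=[hinge,quill,nail] B=[valve,hook] C=[crate,disk,apple,peg]
Tick 5: prefer A, take hinge from A; A=[quill,nail] B=[valve,hook] C=[crate,disk,apple,peg,hinge]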